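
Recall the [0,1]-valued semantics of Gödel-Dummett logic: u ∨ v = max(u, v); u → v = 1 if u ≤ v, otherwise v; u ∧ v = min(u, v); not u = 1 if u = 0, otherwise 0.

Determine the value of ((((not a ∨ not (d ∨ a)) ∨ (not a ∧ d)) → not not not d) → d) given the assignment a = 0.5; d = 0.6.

not a: Gödel ¬ of 0.5 = 0 (operand ≠ 0)
(d ∨ a) = max(0.6, 0.5) = 0.6
not (d ∨ a): Gödel ¬ of 0.6 = 0 (operand ≠ 0)
(not a ∨ not (d ∨ a)) = max(0, 0) = 0
not a: Gödel ¬ of 0.5 = 0 (operand ≠ 0)
(not a ∧ d) = min(0, 0.6) = 0
((not a ∨ not (d ∨ a)) ∨ (not a ∧ d)) = max(0, 0) = 0
not d: Gödel ¬ of 0.6 = 0 (operand ≠ 0)
not not d: Gödel ¬ of 0 = 1 (operand is 0)
not not not d: Gödel ¬ of 1 = 0 (operand ≠ 0)
(((not a ∨ not (d ∨ a)) ∨ (not a ∧ d)) → not not not d): 0 ≤ 0, so result = 1
((((not a ∨ not (d ∨ a)) ∨ (not a ∧ d)) → not not not d) → d): 1 > 0.6, so result = 0.6

0.60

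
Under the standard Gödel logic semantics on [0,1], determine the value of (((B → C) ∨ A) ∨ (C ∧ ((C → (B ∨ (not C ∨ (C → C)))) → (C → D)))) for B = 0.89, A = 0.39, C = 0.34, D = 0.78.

0.39

(B → C): 0.89 > 0.34, so result = 0.34
((B → C) ∨ A) = max(0.34, 0.39) = 0.39
not C: Gödel ¬ of 0.34 = 0 (operand ≠ 0)
(C → C): 0.34 ≤ 0.34, so result = 1
(not C ∨ (C → C)) = max(0, 1) = 1
(B ∨ (not C ∨ (C → C))) = max(0.89, 1) = 1
(C → (B ∨ (not C ∨ (C → C)))): 0.34 ≤ 1, so result = 1
(C → D): 0.34 ≤ 0.78, so result = 1
((C → (B ∨ (not C ∨ (C → C)))) → (C → D)): 1 ≤ 1, so result = 1
(C ∧ ((C → (B ∨ (not C ∨ (C → C)))) → (C → D))) = min(0.34, 1) = 0.34
(((B → C) ∨ A) ∨ (C ∧ ((C → (B ∨ (not C ∨ (C → C)))) → (C → D)))) = max(0.39, 0.34) = 0.39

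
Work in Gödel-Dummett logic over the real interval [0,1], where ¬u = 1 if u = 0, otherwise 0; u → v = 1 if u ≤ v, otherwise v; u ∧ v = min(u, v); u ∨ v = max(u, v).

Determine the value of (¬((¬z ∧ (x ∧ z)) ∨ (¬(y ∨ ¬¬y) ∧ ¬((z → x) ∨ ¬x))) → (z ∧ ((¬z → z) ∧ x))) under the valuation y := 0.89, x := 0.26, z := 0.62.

¬z: Gödel ¬ of 0.62 = 0 (operand ≠ 0)
(x ∧ z) = min(0.26, 0.62) = 0.26
(¬z ∧ (x ∧ z)) = min(0, 0.26) = 0
¬y: Gödel ¬ of 0.89 = 0 (operand ≠ 0)
¬¬y: Gödel ¬ of 0 = 1 (operand is 0)
(y ∨ ¬¬y) = max(0.89, 1) = 1
¬(y ∨ ¬¬y): Gödel ¬ of 1 = 0 (operand ≠ 0)
(z → x): 0.62 > 0.26, so result = 0.26
¬x: Gödel ¬ of 0.26 = 0 (operand ≠ 0)
((z → x) ∨ ¬x) = max(0.26, 0) = 0.26
¬((z → x) ∨ ¬x): Gödel ¬ of 0.26 = 0 (operand ≠ 0)
(¬(y ∨ ¬¬y) ∧ ¬((z → x) ∨ ¬x)) = min(0, 0) = 0
((¬z ∧ (x ∧ z)) ∨ (¬(y ∨ ¬¬y) ∧ ¬((z → x) ∨ ¬x))) = max(0, 0) = 0
¬((¬z ∧ (x ∧ z)) ∨ (¬(y ∨ ¬¬y) ∧ ¬((z → x) ∨ ¬x))): Gödel ¬ of 0 = 1 (operand is 0)
¬z: Gödel ¬ of 0.62 = 0 (operand ≠ 0)
(¬z → z): 0 ≤ 0.62, so result = 1
((¬z → z) ∧ x) = min(1, 0.26) = 0.26
(z ∧ ((¬z → z) ∧ x)) = min(0.62, 0.26) = 0.26
(¬((¬z ∧ (x ∧ z)) ∨ (¬(y ∨ ¬¬y) ∧ ¬((z → x) ∨ ¬x))) → (z ∧ ((¬z → z) ∧ x))): 1 > 0.26, so result = 0.26

0.26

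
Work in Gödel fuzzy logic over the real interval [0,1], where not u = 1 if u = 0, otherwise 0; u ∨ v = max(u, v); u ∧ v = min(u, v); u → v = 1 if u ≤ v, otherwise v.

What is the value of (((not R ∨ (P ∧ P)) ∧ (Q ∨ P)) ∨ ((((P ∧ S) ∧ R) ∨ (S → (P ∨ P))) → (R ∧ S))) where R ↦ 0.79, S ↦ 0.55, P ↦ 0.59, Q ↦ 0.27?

0.59

not R: Gödel ¬ of 0.79 = 0 (operand ≠ 0)
(P ∧ P) = min(0.59, 0.59) = 0.59
(not R ∨ (P ∧ P)) = max(0, 0.59) = 0.59
(Q ∨ P) = max(0.27, 0.59) = 0.59
((not R ∨ (P ∧ P)) ∧ (Q ∨ P)) = min(0.59, 0.59) = 0.59
(P ∧ S) = min(0.59, 0.55) = 0.55
((P ∧ S) ∧ R) = min(0.55, 0.79) = 0.55
(P ∨ P) = max(0.59, 0.59) = 0.59
(S → (P ∨ P)): 0.55 ≤ 0.59, so result = 1
(((P ∧ S) ∧ R) ∨ (S → (P ∨ P))) = max(0.55, 1) = 1
(R ∧ S) = min(0.79, 0.55) = 0.55
((((P ∧ S) ∧ R) ∨ (S → (P ∨ P))) → (R ∧ S)): 1 > 0.55, so result = 0.55
(((not R ∨ (P ∧ P)) ∧ (Q ∨ P)) ∨ ((((P ∧ S) ∧ R) ∨ (S → (P ∨ P))) → (R ∧ S))) = max(0.59, 0.55) = 0.59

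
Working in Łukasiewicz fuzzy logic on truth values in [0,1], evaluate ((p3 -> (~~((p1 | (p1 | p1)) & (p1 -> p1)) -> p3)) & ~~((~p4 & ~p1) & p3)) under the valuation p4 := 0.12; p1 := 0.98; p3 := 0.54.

(p1 | p1) = max(0.98, 0.98) = 0.98
(p1 | (p1 | p1)) = max(0.98, 0.98) = 0.98
(p1 -> p1): min(1, 1 − 0.98 + 0.98) = 1
((p1 | (p1 | p1)) & (p1 -> p1)) = min(0.98, 1) = 0.98
~((p1 | (p1 | p1)) & (p1 -> p1)): Łukasiewicz ¬ gives 1 − 0.98 = 0.02
~~((p1 | (p1 | p1)) & (p1 -> p1)): Łukasiewicz ¬ gives 1 − 0.02 = 0.98
(~~((p1 | (p1 | p1)) & (p1 -> p1)) -> p3): min(1, 1 − 0.98 + 0.54) = 0.56
(p3 -> (~~((p1 | (p1 | p1)) & (p1 -> p1)) -> p3)): min(1, 1 − 0.54 + 0.56) = 1
~p4: Łukasiewicz ¬ gives 1 − 0.12 = 0.88
~p1: Łukasiewicz ¬ gives 1 − 0.98 = 0.02
(~p4 & ~p1) = min(0.88, 0.02) = 0.02
((~p4 & ~p1) & p3) = min(0.02, 0.54) = 0.02
~((~p4 & ~p1) & p3): Łukasiewicz ¬ gives 1 − 0.02 = 0.98
~~((~p4 & ~p1) & p3): Łukasiewicz ¬ gives 1 − 0.98 = 0.02
((p3 -> (~~((p1 | (p1 | p1)) & (p1 -> p1)) -> p3)) & ~~((~p4 & ~p1) & p3)) = min(1, 0.02) = 0.02

0.02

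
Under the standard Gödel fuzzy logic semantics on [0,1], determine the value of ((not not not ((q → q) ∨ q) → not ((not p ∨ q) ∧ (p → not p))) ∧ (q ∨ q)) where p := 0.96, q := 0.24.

0.24

(q → q): 0.24 ≤ 0.24, so result = 1
((q → q) ∨ q) = max(1, 0.24) = 1
not ((q → q) ∨ q): Gödel ¬ of 1 = 0 (operand ≠ 0)
not not ((q → q) ∨ q): Gödel ¬ of 0 = 1 (operand is 0)
not not not ((q → q) ∨ q): Gödel ¬ of 1 = 0 (operand ≠ 0)
not p: Gödel ¬ of 0.96 = 0 (operand ≠ 0)
(not p ∨ q) = max(0, 0.24) = 0.24
not p: Gödel ¬ of 0.96 = 0 (operand ≠ 0)
(p → not p): 0.96 > 0, so result = 0
((not p ∨ q) ∧ (p → not p)) = min(0.24, 0) = 0
not ((not p ∨ q) ∧ (p → not p)): Gödel ¬ of 0 = 1 (operand is 0)
(not not not ((q → q) ∨ q) → not ((not p ∨ q) ∧ (p → not p))): 0 ≤ 1, so result = 1
(q ∨ q) = max(0.24, 0.24) = 0.24
((not not not ((q → q) ∨ q) → not ((not p ∨ q) ∧ (p → not p))) ∧ (q ∨ q)) = min(1, 0.24) = 0.24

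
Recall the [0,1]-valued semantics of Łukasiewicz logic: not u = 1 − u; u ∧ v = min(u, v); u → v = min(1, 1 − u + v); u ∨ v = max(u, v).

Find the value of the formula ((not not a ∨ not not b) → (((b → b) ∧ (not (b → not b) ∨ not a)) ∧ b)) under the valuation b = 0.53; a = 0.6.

0.80

not a: Łukasiewicz ¬ gives 1 − 0.6 = 0.4
not not a: Łukasiewicz ¬ gives 1 − 0.4 = 0.6
not b: Łukasiewicz ¬ gives 1 − 0.53 = 0.47
not not b: Łukasiewicz ¬ gives 1 − 0.47 = 0.53
(not not a ∨ not not b) = max(0.6, 0.53) = 0.6
(b → b): min(1, 1 − 0.53 + 0.53) = 1
not b: Łukasiewicz ¬ gives 1 − 0.53 = 0.47
(b → not b): min(1, 1 − 0.53 + 0.47) = 0.94
not (b → not b): Łukasiewicz ¬ gives 1 − 0.94 = 0.06
not a: Łukasiewicz ¬ gives 1 − 0.6 = 0.4
(not (b → not b) ∨ not a) = max(0.06, 0.4) = 0.4
((b → b) ∧ (not (b → not b) ∨ not a)) = min(1, 0.4) = 0.4
(((b → b) ∧ (not (b → not b) ∨ not a)) ∧ b) = min(0.4, 0.53) = 0.4
((not not a ∨ not not b) → (((b → b) ∧ (not (b → not b) ∨ not a)) ∧ b)): min(1, 1 − 0.6 + 0.4) = 0.8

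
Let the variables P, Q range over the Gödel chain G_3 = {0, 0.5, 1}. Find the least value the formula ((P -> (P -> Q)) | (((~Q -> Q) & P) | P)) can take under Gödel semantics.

0.50

The minimum is attained at P = 0.5, Q = 0:
  (P -> Q): 0.5 > 0, so result = 0
  (P -> (P -> Q)): 0.5 > 0, so result = 0
  ~Q: Gödel ¬ of 0 = 1 (operand is 0)
  (~Q -> Q): 1 > 0, so result = 0
  ((~Q -> Q) & P) = min(0, 0.5) = 0
  (((~Q -> Q) & P) | P) = max(0, 0.5) = 0.5
  ((P -> (P -> Q)) | (((~Q -> Q) & P) | P)) = max(0, 0.5) = 0.5
Checking all 9 assignments confirms none give a value below 0.50.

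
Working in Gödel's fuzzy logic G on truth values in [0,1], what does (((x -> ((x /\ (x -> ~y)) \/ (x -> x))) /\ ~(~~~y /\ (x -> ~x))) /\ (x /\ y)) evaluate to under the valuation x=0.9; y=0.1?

~y: Gödel ¬ of 0.1 = 0 (operand ≠ 0)
(x -> ~y): 0.9 > 0, so result = 0
(x /\ (x -> ~y)) = min(0.9, 0) = 0
(x -> x): 0.9 ≤ 0.9, so result = 1
((x /\ (x -> ~y)) \/ (x -> x)) = max(0, 1) = 1
(x -> ((x /\ (x -> ~y)) \/ (x -> x))): 0.9 ≤ 1, so result = 1
~y: Gödel ¬ of 0.1 = 0 (operand ≠ 0)
~~y: Gödel ¬ of 0 = 1 (operand is 0)
~~~y: Gödel ¬ of 1 = 0 (operand ≠ 0)
~x: Gödel ¬ of 0.9 = 0 (operand ≠ 0)
(x -> ~x): 0.9 > 0, so result = 0
(~~~y /\ (x -> ~x)) = min(0, 0) = 0
~(~~~y /\ (x -> ~x)): Gödel ¬ of 0 = 1 (operand is 0)
((x -> ((x /\ (x -> ~y)) \/ (x -> x))) /\ ~(~~~y /\ (x -> ~x))) = min(1, 1) = 1
(x /\ y) = min(0.9, 0.1) = 0.1
(((x -> ((x /\ (x -> ~y)) \/ (x -> x))) /\ ~(~~~y /\ (x -> ~x))) /\ (x /\ y)) = min(1, 0.1) = 0.1

0.10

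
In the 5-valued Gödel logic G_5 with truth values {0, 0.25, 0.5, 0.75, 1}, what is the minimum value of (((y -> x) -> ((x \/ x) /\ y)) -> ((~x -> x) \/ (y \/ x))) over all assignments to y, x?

The minimum is attained at y = 0.25, x = 0:
  (y -> x): 0.25 > 0, so result = 0
  (x \/ x) = max(0, 0) = 0
  ((x \/ x) /\ y) = min(0, 0.25) = 0
  ((y -> x) -> ((x \/ x) /\ y)): 0 ≤ 0, so result = 1
  ~x: Gödel ¬ of 0 = 1 (operand is 0)
  (~x -> x): 1 > 0, so result = 0
  (y \/ x) = max(0.25, 0) = 0.25
  ((~x -> x) \/ (y \/ x)) = max(0, 0.25) = 0.25
  (((y -> x) -> ((x \/ x) /\ y)) -> ((~x -> x) \/ (y \/ x))): 1 > 0.25, so result = 0.25
Checking all 25 assignments confirms none give a value below 0.25.

0.25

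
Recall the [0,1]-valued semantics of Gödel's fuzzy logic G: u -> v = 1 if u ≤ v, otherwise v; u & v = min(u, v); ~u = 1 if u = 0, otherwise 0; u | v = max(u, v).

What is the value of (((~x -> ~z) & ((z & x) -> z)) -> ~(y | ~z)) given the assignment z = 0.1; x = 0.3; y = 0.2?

~x: Gödel ¬ of 0.3 = 0 (operand ≠ 0)
~z: Gödel ¬ of 0.1 = 0 (operand ≠ 0)
(~x -> ~z): 0 ≤ 0, so result = 1
(z & x) = min(0.1, 0.3) = 0.1
((z & x) -> z): 0.1 ≤ 0.1, so result = 1
((~x -> ~z) & ((z & x) -> z)) = min(1, 1) = 1
~z: Gödel ¬ of 0.1 = 0 (operand ≠ 0)
(y | ~z) = max(0.2, 0) = 0.2
~(y | ~z): Gödel ¬ of 0.2 = 0 (operand ≠ 0)
(((~x -> ~z) & ((z & x) -> z)) -> ~(y | ~z)): 1 > 0, so result = 0

0.00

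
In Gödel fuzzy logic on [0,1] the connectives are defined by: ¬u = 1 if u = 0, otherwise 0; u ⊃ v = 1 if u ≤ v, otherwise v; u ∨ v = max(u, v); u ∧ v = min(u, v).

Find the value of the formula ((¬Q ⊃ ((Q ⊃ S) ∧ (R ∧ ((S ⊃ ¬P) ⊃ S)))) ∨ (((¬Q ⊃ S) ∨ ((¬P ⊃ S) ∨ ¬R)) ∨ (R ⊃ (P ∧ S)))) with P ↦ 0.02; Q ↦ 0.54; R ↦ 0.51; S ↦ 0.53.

¬Q: Gödel ¬ of 0.54 = 0 (operand ≠ 0)
(Q ⊃ S): 0.54 > 0.53, so result = 0.53
¬P: Gödel ¬ of 0.02 = 0 (operand ≠ 0)
(S ⊃ ¬P): 0.53 > 0, so result = 0
((S ⊃ ¬P) ⊃ S): 0 ≤ 0.53, so result = 1
(R ∧ ((S ⊃ ¬P) ⊃ S)) = min(0.51, 1) = 0.51
((Q ⊃ S) ∧ (R ∧ ((S ⊃ ¬P) ⊃ S))) = min(0.53, 0.51) = 0.51
(¬Q ⊃ ((Q ⊃ S) ∧ (R ∧ ((S ⊃ ¬P) ⊃ S)))): 0 ≤ 0.51, so result = 1
¬Q: Gödel ¬ of 0.54 = 0 (operand ≠ 0)
(¬Q ⊃ S): 0 ≤ 0.53, so result = 1
¬P: Gödel ¬ of 0.02 = 0 (operand ≠ 0)
(¬P ⊃ S): 0 ≤ 0.53, so result = 1
¬R: Gödel ¬ of 0.51 = 0 (operand ≠ 0)
((¬P ⊃ S) ∨ ¬R) = max(1, 0) = 1
((¬Q ⊃ S) ∨ ((¬P ⊃ S) ∨ ¬R)) = max(1, 1) = 1
(P ∧ S) = min(0.02, 0.53) = 0.02
(R ⊃ (P ∧ S)): 0.51 > 0.02, so result = 0.02
(((¬Q ⊃ S) ∨ ((¬P ⊃ S) ∨ ¬R)) ∨ (R ⊃ (P ∧ S))) = max(1, 0.02) = 1
((¬Q ⊃ ((Q ⊃ S) ∧ (R ∧ ((S ⊃ ¬P) ⊃ S)))) ∨ (((¬Q ⊃ S) ∨ ((¬P ⊃ S) ∨ ¬R)) ∨ (R ⊃ (P ∧ S)))) = max(1, 1) = 1

1.00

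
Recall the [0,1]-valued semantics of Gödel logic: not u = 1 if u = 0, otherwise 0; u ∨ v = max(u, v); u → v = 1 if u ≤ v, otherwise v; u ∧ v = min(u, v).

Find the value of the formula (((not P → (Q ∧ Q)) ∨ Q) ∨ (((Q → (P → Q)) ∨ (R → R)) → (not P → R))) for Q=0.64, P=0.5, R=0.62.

not P: Gödel ¬ of 0.5 = 0 (operand ≠ 0)
(Q ∧ Q) = min(0.64, 0.64) = 0.64
(not P → (Q ∧ Q)): 0 ≤ 0.64, so result = 1
((not P → (Q ∧ Q)) ∨ Q) = max(1, 0.64) = 1
(P → Q): 0.5 ≤ 0.64, so result = 1
(Q → (P → Q)): 0.64 ≤ 1, so result = 1
(R → R): 0.62 ≤ 0.62, so result = 1
((Q → (P → Q)) ∨ (R → R)) = max(1, 1) = 1
not P: Gödel ¬ of 0.5 = 0 (operand ≠ 0)
(not P → R): 0 ≤ 0.62, so result = 1
(((Q → (P → Q)) ∨ (R → R)) → (not P → R)): 1 ≤ 1, so result = 1
(((not P → (Q ∧ Q)) ∨ Q) ∨ (((Q → (P → Q)) ∨ (R → R)) → (not P → R))) = max(1, 1) = 1

1.00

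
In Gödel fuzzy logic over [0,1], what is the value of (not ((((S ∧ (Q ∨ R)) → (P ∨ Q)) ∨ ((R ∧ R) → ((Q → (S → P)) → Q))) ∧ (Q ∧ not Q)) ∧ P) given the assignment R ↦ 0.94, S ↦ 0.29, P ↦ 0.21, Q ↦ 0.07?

0.21

(Q ∨ R) = max(0.07, 0.94) = 0.94
(S ∧ (Q ∨ R)) = min(0.29, 0.94) = 0.29
(P ∨ Q) = max(0.21, 0.07) = 0.21
((S ∧ (Q ∨ R)) → (P ∨ Q)): 0.29 > 0.21, so result = 0.21
(R ∧ R) = min(0.94, 0.94) = 0.94
(S → P): 0.29 > 0.21, so result = 0.21
(Q → (S → P)): 0.07 ≤ 0.21, so result = 1
((Q → (S → P)) → Q): 1 > 0.07, so result = 0.07
((R ∧ R) → ((Q → (S → P)) → Q)): 0.94 > 0.07, so result = 0.07
(((S ∧ (Q ∨ R)) → (P ∨ Q)) ∨ ((R ∧ R) → ((Q → (S → P)) → Q))) = max(0.21, 0.07) = 0.21
not Q: Gödel ¬ of 0.07 = 0 (operand ≠ 0)
(Q ∧ not Q) = min(0.07, 0) = 0
((((S ∧ (Q ∨ R)) → (P ∨ Q)) ∨ ((R ∧ R) → ((Q → (S → P)) → Q))) ∧ (Q ∧ not Q)) = min(0.21, 0) = 0
not ((((S ∧ (Q ∨ R)) → (P ∨ Q)) ∨ ((R ∧ R) → ((Q → (S → P)) → Q))) ∧ (Q ∧ not Q)): Gödel ¬ of 0 = 1 (operand is 0)
(not ((((S ∧ (Q ∨ R)) → (P ∨ Q)) ∨ ((R ∧ R) → ((Q → (S → P)) → Q))) ∧ (Q ∧ not Q)) ∧ P) = min(1, 0.21) = 0.21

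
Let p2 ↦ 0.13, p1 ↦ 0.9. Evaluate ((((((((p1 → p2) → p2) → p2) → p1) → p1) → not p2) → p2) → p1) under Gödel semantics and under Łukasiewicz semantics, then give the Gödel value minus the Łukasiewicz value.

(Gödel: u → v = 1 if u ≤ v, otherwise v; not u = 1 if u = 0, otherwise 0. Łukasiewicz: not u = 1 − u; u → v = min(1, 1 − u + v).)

Gödel evaluation:
  (p1 → p2): 0.9 > 0.13, so result = 0.13
  ((p1 → p2) → p2): 0.13 ≤ 0.13, so result = 1
  (((p1 → p2) → p2) → p2): 1 > 0.13, so result = 0.13
  ((((p1 → p2) → p2) → p2) → p1): 0.13 ≤ 0.9, so result = 1
  (((((p1 → p2) → p2) → p2) → p1) → p1): 1 > 0.9, so result = 0.9
  not p2: Gödel ¬ of 0.13 = 0 (operand ≠ 0)
  ((((((p1 → p2) → p2) → p2) → p1) → p1) → not p2): 0.9 > 0, so result = 0
  (((((((p1 → p2) → p2) → p2) → p1) → p1) → not p2) → p2): 0 ≤ 0.13, so result = 1
  ((((((((p1 → p2) → p2) → p2) → p1) → p1) → not p2) → p2) → p1): 1 > 0.9, so result = 0.9
  Gödel value = 0.9
Łukasiewicz evaluation:
  (p1 → p2): min(1, 1 − 0.9 + 0.13) = 0.23
  ((p1 → p2) → p2): min(1, 1 − 0.23 + 0.13) = 0.9
  (((p1 → p2) → p2) → p2): min(1, 1 − 0.9 + 0.13) = 0.23
  ((((p1 → p2) → p2) → p2) → p1): min(1, 1 − 0.23 + 0.9) = 1
  (((((p1 → p2) → p2) → p2) → p1) → p1): min(1, 1 − 1 + 0.9) = 0.9
  not p2: Łukasiewicz ¬ gives 1 − 0.13 = 0.87
  ((((((p1 → p2) → p2) → p2) → p1) → p1) → not p2): min(1, 1 − 0.9 + 0.87) = 0.97
  (((((((p1 → p2) → p2) → p2) → p1) → p1) → not p2) → p2): min(1, 1 − 0.97 + 0.13) = 0.16
  ((((((((p1 → p2) → p2) → p2) → p1) → p1) → not p2) → p2) → p1): min(1, 1 − 0.16 + 0.9) = 1
  Łukasiewicz value = 1
Difference: 0.9 − 1 = -0.10

-0.10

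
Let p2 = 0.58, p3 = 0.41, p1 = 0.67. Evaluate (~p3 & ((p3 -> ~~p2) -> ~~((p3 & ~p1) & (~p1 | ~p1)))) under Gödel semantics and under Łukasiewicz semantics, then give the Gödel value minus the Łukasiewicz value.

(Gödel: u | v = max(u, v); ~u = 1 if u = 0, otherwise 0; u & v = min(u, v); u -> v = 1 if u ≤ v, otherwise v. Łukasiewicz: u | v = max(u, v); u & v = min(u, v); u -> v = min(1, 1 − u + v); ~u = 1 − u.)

-0.33

Gödel evaluation:
  ~p3: Gödel ¬ of 0.41 = 0 (operand ≠ 0)
  ~p2: Gödel ¬ of 0.58 = 0 (operand ≠ 0)
  ~~p2: Gödel ¬ of 0 = 1 (operand is 0)
  (p3 -> ~~p2): 0.41 ≤ 1, so result = 1
  ~p1: Gödel ¬ of 0.67 = 0 (operand ≠ 0)
  (p3 & ~p1) = min(0.41, 0) = 0
  ~p1: Gödel ¬ of 0.67 = 0 (operand ≠ 0)
  ~p1: Gödel ¬ of 0.67 = 0 (operand ≠ 0)
  (~p1 | ~p1) = max(0, 0) = 0
  ((p3 & ~p1) & (~p1 | ~p1)) = min(0, 0) = 0
  ~((p3 & ~p1) & (~p1 | ~p1)): Gödel ¬ of 0 = 1 (operand is 0)
  ~~((p3 & ~p1) & (~p1 | ~p1)): Gödel ¬ of 1 = 0 (operand ≠ 0)
  ((p3 -> ~~p2) -> ~~((p3 & ~p1) & (~p1 | ~p1))): 1 > 0, so result = 0
  (~p3 & ((p3 -> ~~p2) -> ~~((p3 & ~p1) & (~p1 | ~p1)))) = min(0, 0) = 0
  Gödel value = 0
Łukasiewicz evaluation:
  ~p3: Łukasiewicz ¬ gives 1 − 0.41 = 0.59
  ~p2: Łukasiewicz ¬ gives 1 − 0.58 = 0.42
  ~~p2: Łukasiewicz ¬ gives 1 − 0.42 = 0.58
  (p3 -> ~~p2): min(1, 1 − 0.41 + 0.58) = 1
  ~p1: Łukasiewicz ¬ gives 1 − 0.67 = 0.33
  (p3 & ~p1) = min(0.41, 0.33) = 0.33
  ~p1: Łukasiewicz ¬ gives 1 − 0.67 = 0.33
  ~p1: Łukasiewicz ¬ gives 1 − 0.67 = 0.33
  (~p1 | ~p1) = max(0.33, 0.33) = 0.33
  ((p3 & ~p1) & (~p1 | ~p1)) = min(0.33, 0.33) = 0.33
  ~((p3 & ~p1) & (~p1 | ~p1)): Łukasiewicz ¬ gives 1 − 0.33 = 0.67
  ~~((p3 & ~p1) & (~p1 | ~p1)): Łukasiewicz ¬ gives 1 − 0.67 = 0.33
  ((p3 -> ~~p2) -> ~~((p3 & ~p1) & (~p1 | ~p1))): min(1, 1 − 1 + 0.33) = 0.33
  (~p3 & ((p3 -> ~~p2) -> ~~((p3 & ~p1) & (~p1 | ~p1)))) = min(0.59, 0.33) = 0.33
  Łukasiewicz value = 0.33
Difference: 0 − 0.33 = -0.33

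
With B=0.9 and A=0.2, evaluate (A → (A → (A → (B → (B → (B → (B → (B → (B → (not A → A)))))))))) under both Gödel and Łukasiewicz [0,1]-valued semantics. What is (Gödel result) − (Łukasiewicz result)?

0.00

Gödel evaluation:
  not A: Gödel ¬ of 0.2 = 0 (operand ≠ 0)
  (not A → A): 0 ≤ 0.2, so result = 1
  (B → (not A → A)): 0.9 ≤ 1, so result = 1
  (B → (B → (not A → A))): 0.9 ≤ 1, so result = 1
  (B → (B → (B → (not A → A)))): 0.9 ≤ 1, so result = 1
  (B → (B → (B → (B → (not A → A))))): 0.9 ≤ 1, so result = 1
  (B → (B → (B → (B → (B → (not A → A)))))): 0.9 ≤ 1, so result = 1
  (B → (B → (B → (B → (B → (B → (not A → A))))))): 0.9 ≤ 1, so result = 1
  (A → (B → (B → (B → (B → (B → (B → (not A → A)))))))): 0.2 ≤ 1, so result = 1
  (A → (A → (B → (B → (B → (B → (B → (B → (not A → A))))))))): 0.2 ≤ 1, so result = 1
  (A → (A → (A → (B → (B → (B → (B → (B → (B → (not A → A)))))))))): 0.2 ≤ 1, so result = 1
  Gödel value = 1
Łukasiewicz evaluation:
  not A: Łukasiewicz ¬ gives 1 − 0.2 = 0.8
  (not A → A): min(1, 1 − 0.8 + 0.2) = 0.4
  (B → (not A → A)): min(1, 1 − 0.9 + 0.4) = 0.5
  (B → (B → (not A → A))): min(1, 1 − 0.9 + 0.5) = 0.6
  (B → (B → (B → (not A → A)))): min(1, 1 − 0.9 + 0.6) = 0.7
  (B → (B → (B → (B → (not A → A))))): min(1, 1 − 0.9 + 0.7) = 0.8
  (B → (B → (B → (B → (B → (not A → A)))))): min(1, 1 − 0.9 + 0.8) = 0.9
  (B → (B → (B → (B → (B → (B → (not A → A))))))): min(1, 1 − 0.9 + 0.9) = 1
  (A → (B → (B → (B → (B → (B → (B → (not A → A)))))))): min(1, 1 − 0.2 + 1) = 1
  (A → (A → (B → (B → (B → (B → (B → (B → (not A → A))))))))): min(1, 1 − 0.2 + 1) = 1
  (A → (A → (A → (B → (B → (B → (B → (B → (B → (not A → A)))))))))): min(1, 1 − 0.2 + 1) = 1
  Łukasiewicz value = 1
Difference: 1 − 1 = 0.00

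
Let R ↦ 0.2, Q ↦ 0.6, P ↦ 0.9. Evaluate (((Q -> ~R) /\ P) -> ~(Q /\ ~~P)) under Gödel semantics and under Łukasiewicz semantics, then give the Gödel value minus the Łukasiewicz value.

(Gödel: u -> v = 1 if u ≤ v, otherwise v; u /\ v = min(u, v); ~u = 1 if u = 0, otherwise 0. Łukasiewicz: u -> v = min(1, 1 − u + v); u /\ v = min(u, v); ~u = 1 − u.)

0.50

Gödel evaluation:
  ~R: Gödel ¬ of 0.2 = 0 (operand ≠ 0)
  (Q -> ~R): 0.6 > 0, so result = 0
  ((Q -> ~R) /\ P) = min(0, 0.9) = 0
  ~P: Gödel ¬ of 0.9 = 0 (operand ≠ 0)
  ~~P: Gödel ¬ of 0 = 1 (operand is 0)
  (Q /\ ~~P) = min(0.6, 1) = 0.6
  ~(Q /\ ~~P): Gödel ¬ of 0.6 = 0 (operand ≠ 0)
  (((Q -> ~R) /\ P) -> ~(Q /\ ~~P)): 0 ≤ 0, so result = 1
  Gödel value = 1
Łukasiewicz evaluation:
  ~R: Łukasiewicz ¬ gives 1 − 0.2 = 0.8
  (Q -> ~R): min(1, 1 − 0.6 + 0.8) = 1
  ((Q -> ~R) /\ P) = min(1, 0.9) = 0.9
  ~P: Łukasiewicz ¬ gives 1 − 0.9 = 0.1
  ~~P: Łukasiewicz ¬ gives 1 − 0.1 = 0.9
  (Q /\ ~~P) = min(0.6, 0.9) = 0.6
  ~(Q /\ ~~P): Łukasiewicz ¬ gives 1 − 0.6 = 0.4
  (((Q -> ~R) /\ P) -> ~(Q /\ ~~P)): min(1, 1 − 0.9 + 0.4) = 0.5
  Łukasiewicz value = 0.5
Difference: 1 − 0.5 = 0.50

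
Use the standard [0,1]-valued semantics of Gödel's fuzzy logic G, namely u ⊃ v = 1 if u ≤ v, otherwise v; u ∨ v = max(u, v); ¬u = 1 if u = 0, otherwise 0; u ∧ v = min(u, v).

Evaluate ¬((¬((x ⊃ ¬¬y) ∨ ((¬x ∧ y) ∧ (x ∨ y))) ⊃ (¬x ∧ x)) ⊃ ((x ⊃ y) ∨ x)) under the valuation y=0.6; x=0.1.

0.00

¬y: Gödel ¬ of 0.6 = 0 (operand ≠ 0)
¬¬y: Gödel ¬ of 0 = 1 (operand is 0)
(x ⊃ ¬¬y): 0.1 ≤ 1, so result = 1
¬x: Gödel ¬ of 0.1 = 0 (operand ≠ 0)
(¬x ∧ y) = min(0, 0.6) = 0
(x ∨ y) = max(0.1, 0.6) = 0.6
((¬x ∧ y) ∧ (x ∨ y)) = min(0, 0.6) = 0
((x ⊃ ¬¬y) ∨ ((¬x ∧ y) ∧ (x ∨ y))) = max(1, 0) = 1
¬((x ⊃ ¬¬y) ∨ ((¬x ∧ y) ∧ (x ∨ y))): Gödel ¬ of 1 = 0 (operand ≠ 0)
¬x: Gödel ¬ of 0.1 = 0 (operand ≠ 0)
(¬x ∧ x) = min(0, 0.1) = 0
(¬((x ⊃ ¬¬y) ∨ ((¬x ∧ y) ∧ (x ∨ y))) ⊃ (¬x ∧ x)): 0 ≤ 0, so result = 1
(x ⊃ y): 0.1 ≤ 0.6, so result = 1
((x ⊃ y) ∨ x) = max(1, 0.1) = 1
((¬((x ⊃ ¬¬y) ∨ ((¬x ∧ y) ∧ (x ∨ y))) ⊃ (¬x ∧ x)) ⊃ ((x ⊃ y) ∨ x)): 1 ≤ 1, so result = 1
¬((¬((x ⊃ ¬¬y) ∨ ((¬x ∧ y) ∧ (x ∨ y))) ⊃ (¬x ∧ x)) ⊃ ((x ⊃ y) ∨ x)): Gödel ¬ of 1 = 0 (operand ≠ 0)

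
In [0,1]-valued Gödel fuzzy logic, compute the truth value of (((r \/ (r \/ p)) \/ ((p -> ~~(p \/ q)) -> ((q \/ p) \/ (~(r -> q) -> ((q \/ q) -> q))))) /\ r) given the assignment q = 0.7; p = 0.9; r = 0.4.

(r \/ p) = max(0.4, 0.9) = 0.9
(r \/ (r \/ p)) = max(0.4, 0.9) = 0.9
(p \/ q) = max(0.9, 0.7) = 0.9
~(p \/ q): Gödel ¬ of 0.9 = 0 (operand ≠ 0)
~~(p \/ q): Gödel ¬ of 0 = 1 (operand is 0)
(p -> ~~(p \/ q)): 0.9 ≤ 1, so result = 1
(q \/ p) = max(0.7, 0.9) = 0.9
(r -> q): 0.4 ≤ 0.7, so result = 1
~(r -> q): Gödel ¬ of 1 = 0 (operand ≠ 0)
(q \/ q) = max(0.7, 0.7) = 0.7
((q \/ q) -> q): 0.7 ≤ 0.7, so result = 1
(~(r -> q) -> ((q \/ q) -> q)): 0 ≤ 1, so result = 1
((q \/ p) \/ (~(r -> q) -> ((q \/ q) -> q))) = max(0.9, 1) = 1
((p -> ~~(p \/ q)) -> ((q \/ p) \/ (~(r -> q) -> ((q \/ q) -> q)))): 1 ≤ 1, so result = 1
((r \/ (r \/ p)) \/ ((p -> ~~(p \/ q)) -> ((q \/ p) \/ (~(r -> q) -> ((q \/ q) -> q))))) = max(0.9, 1) = 1
(((r \/ (r \/ p)) \/ ((p -> ~~(p \/ q)) -> ((q \/ p) \/ (~(r -> q) -> ((q \/ q) -> q))))) /\ r) = min(1, 0.4) = 0.4

0.40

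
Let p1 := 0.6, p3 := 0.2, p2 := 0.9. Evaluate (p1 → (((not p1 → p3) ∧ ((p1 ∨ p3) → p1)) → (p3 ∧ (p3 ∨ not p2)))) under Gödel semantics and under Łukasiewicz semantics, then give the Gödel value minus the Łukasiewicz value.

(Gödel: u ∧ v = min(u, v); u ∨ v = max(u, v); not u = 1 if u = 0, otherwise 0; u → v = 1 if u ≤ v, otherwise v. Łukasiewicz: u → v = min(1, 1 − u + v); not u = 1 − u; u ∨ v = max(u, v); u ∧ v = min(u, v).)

Gödel evaluation:
  not p1: Gödel ¬ of 0.6 = 0 (operand ≠ 0)
  (not p1 → p3): 0 ≤ 0.2, so result = 1
  (p1 ∨ p3) = max(0.6, 0.2) = 0.6
  ((p1 ∨ p3) → p1): 0.6 ≤ 0.6, so result = 1
  ((not p1 → p3) ∧ ((p1 ∨ p3) → p1)) = min(1, 1) = 1
  not p2: Gödel ¬ of 0.9 = 0 (operand ≠ 0)
  (p3 ∨ not p2) = max(0.2, 0) = 0.2
  (p3 ∧ (p3 ∨ not p2)) = min(0.2, 0.2) = 0.2
  (((not p1 → p3) ∧ ((p1 ∨ p3) → p1)) → (p3 ∧ (p3 ∨ not p2))): 1 > 0.2, so result = 0.2
  (p1 → (((not p1 → p3) ∧ ((p1 ∨ p3) → p1)) → (p3 ∧ (p3 ∨ not p2)))): 0.6 > 0.2, so result = 0.2
  Gödel value = 0.2
Łukasiewicz evaluation:
  not p1: Łukasiewicz ¬ gives 1 − 0.6 = 0.4
  (not p1 → p3): min(1, 1 − 0.4 + 0.2) = 0.8
  (p1 ∨ p3) = max(0.6, 0.2) = 0.6
  ((p1 ∨ p3) → p1): min(1, 1 − 0.6 + 0.6) = 1
  ((not p1 → p3) ∧ ((p1 ∨ p3) → p1)) = min(0.8, 1) = 0.8
  not p2: Łukasiewicz ¬ gives 1 − 0.9 = 0.1
  (p3 ∨ not p2) = max(0.2, 0.1) = 0.2
  (p3 ∧ (p3 ∨ not p2)) = min(0.2, 0.2) = 0.2
  (((not p1 → p3) ∧ ((p1 ∨ p3) → p1)) → (p3 ∧ (p3 ∨ not p2))): min(1, 1 − 0.8 + 0.2) = 0.4
  (p1 → (((not p1 → p3) ∧ ((p1 ∨ p3) → p1)) → (p3 ∧ (p3 ∨ not p2)))): min(1, 1 − 0.6 + 0.4) = 0.8
  Łukasiewicz value = 0.8
Difference: 0.2 − 0.8 = -0.60

-0.60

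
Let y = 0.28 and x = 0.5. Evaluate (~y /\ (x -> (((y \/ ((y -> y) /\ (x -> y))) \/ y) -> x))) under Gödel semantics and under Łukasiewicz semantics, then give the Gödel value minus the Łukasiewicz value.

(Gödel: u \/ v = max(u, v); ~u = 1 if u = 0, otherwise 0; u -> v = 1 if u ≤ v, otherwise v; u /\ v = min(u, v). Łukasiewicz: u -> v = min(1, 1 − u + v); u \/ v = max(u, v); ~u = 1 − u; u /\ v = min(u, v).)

Gödel evaluation:
  ~y: Gödel ¬ of 0.28 = 0 (operand ≠ 0)
  (y -> y): 0.28 ≤ 0.28, so result = 1
  (x -> y): 0.5 > 0.28, so result = 0.28
  ((y -> y) /\ (x -> y)) = min(1, 0.28) = 0.28
  (y \/ ((y -> y) /\ (x -> y))) = max(0.28, 0.28) = 0.28
  ((y \/ ((y -> y) /\ (x -> y))) \/ y) = max(0.28, 0.28) = 0.28
  (((y \/ ((y -> y) /\ (x -> y))) \/ y) -> x): 0.28 ≤ 0.5, so result = 1
  (x -> (((y \/ ((y -> y) /\ (x -> y))) \/ y) -> x)): 0.5 ≤ 1, so result = 1
  (~y /\ (x -> (((y \/ ((y -> y) /\ (x -> y))) \/ y) -> x))) = min(0, 1) = 0
  Gödel value = 0
Łukasiewicz evaluation:
  ~y: Łukasiewicz ¬ gives 1 − 0.28 = 0.72
  (y -> y): min(1, 1 − 0.28 + 0.28) = 1
  (x -> y): min(1, 1 − 0.5 + 0.28) = 0.78
  ((y -> y) /\ (x -> y)) = min(1, 0.78) = 0.78
  (y \/ ((y -> y) /\ (x -> y))) = max(0.28, 0.78) = 0.78
  ((y \/ ((y -> y) /\ (x -> y))) \/ y) = max(0.78, 0.28) = 0.78
  (((y \/ ((y -> y) /\ (x -> y))) \/ y) -> x): min(1, 1 − 0.78 + 0.5) = 0.72
  (x -> (((y \/ ((y -> y) /\ (x -> y))) \/ y) -> x)): min(1, 1 − 0.5 + 0.72) = 1
  (~y /\ (x -> (((y \/ ((y -> y) /\ (x -> y))) \/ y) -> x))) = min(0.72, 1) = 0.72
  Łukasiewicz value = 0.72
Difference: 0 − 0.72 = -0.72

-0.72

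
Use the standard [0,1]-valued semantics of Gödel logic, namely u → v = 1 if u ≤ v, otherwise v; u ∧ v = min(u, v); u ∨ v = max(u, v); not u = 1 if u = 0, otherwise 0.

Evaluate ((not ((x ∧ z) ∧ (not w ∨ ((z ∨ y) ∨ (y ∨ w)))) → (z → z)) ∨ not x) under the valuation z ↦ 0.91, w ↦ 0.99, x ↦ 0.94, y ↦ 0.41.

1.00

(x ∧ z) = min(0.94, 0.91) = 0.91
not w: Gödel ¬ of 0.99 = 0 (operand ≠ 0)
(z ∨ y) = max(0.91, 0.41) = 0.91
(y ∨ w) = max(0.41, 0.99) = 0.99
((z ∨ y) ∨ (y ∨ w)) = max(0.91, 0.99) = 0.99
(not w ∨ ((z ∨ y) ∨ (y ∨ w))) = max(0, 0.99) = 0.99
((x ∧ z) ∧ (not w ∨ ((z ∨ y) ∨ (y ∨ w)))) = min(0.91, 0.99) = 0.91
not ((x ∧ z) ∧ (not w ∨ ((z ∨ y) ∨ (y ∨ w)))): Gödel ¬ of 0.91 = 0 (operand ≠ 0)
(z → z): 0.91 ≤ 0.91, so result = 1
(not ((x ∧ z) ∧ (not w ∨ ((z ∨ y) ∨ (y ∨ w)))) → (z → z)): 0 ≤ 1, so result = 1
not x: Gödel ¬ of 0.94 = 0 (operand ≠ 0)
((not ((x ∧ z) ∧ (not w ∨ ((z ∨ y) ∨ (y ∨ w)))) → (z → z)) ∨ not x) = max(1, 0) = 1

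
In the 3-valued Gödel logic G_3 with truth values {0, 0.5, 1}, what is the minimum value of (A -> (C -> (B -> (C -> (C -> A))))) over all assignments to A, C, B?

1.00

Every assignment gives 1. For instance at A = 0, C = 0, B = 0:
  (C -> A): 0 ≤ 0, so result = 1
  (C -> (C -> A)): 0 ≤ 1, so result = 1
  (B -> (C -> (C -> A))): 0 ≤ 1, so result = 1
  (C -> (B -> (C -> (C -> A)))): 0 ≤ 1, so result = 1
  (A -> (C -> (B -> (C -> (C -> A))))): 0 ≤ 1, so result = 1
All 27 assignments give value 1 — the formula is a G_3-tautology.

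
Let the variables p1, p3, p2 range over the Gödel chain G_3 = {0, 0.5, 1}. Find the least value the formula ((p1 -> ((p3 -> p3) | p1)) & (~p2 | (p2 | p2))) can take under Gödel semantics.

0.50

The minimum is attained at p1 = 0, p3 = 0, p2 = 0.5:
  (p3 -> p3): 0 ≤ 0, so result = 1
  ((p3 -> p3) | p1) = max(1, 0) = 1
  (p1 -> ((p3 -> p3) | p1)): 0 ≤ 1, so result = 1
  ~p2: Gödel ¬ of 0.5 = 0 (operand ≠ 0)
  (p2 | p2) = max(0.5, 0.5) = 0.5
  (~p2 | (p2 | p2)) = max(0, 0.5) = 0.5
  ((p1 -> ((p3 -> p3) | p1)) & (~p2 | (p2 | p2))) = min(1, 0.5) = 0.5
Checking all 27 assignments confirms none give a value below 0.50.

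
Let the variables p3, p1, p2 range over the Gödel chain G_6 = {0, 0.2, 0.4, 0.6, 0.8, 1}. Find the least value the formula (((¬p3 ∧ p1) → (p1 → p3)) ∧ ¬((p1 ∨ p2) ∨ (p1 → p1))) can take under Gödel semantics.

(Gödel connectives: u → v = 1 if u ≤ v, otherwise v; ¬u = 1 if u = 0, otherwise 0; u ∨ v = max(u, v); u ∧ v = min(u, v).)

The minimum is attained at p3 = 0, p1 = 0, p2 = 0:
  ¬p3: Gödel ¬ of 0 = 1 (operand is 0)
  (¬p3 ∧ p1) = min(1, 0) = 0
  (p1 → p3): 0 ≤ 0, so result = 1
  ((¬p3 ∧ p1) → (p1 → p3)): 0 ≤ 1, so result = 1
  (p1 ∨ p2) = max(0, 0) = 0
  (p1 → p1): 0 ≤ 0, so result = 1
  ((p1 ∨ p2) ∨ (p1 → p1)) = max(0, 1) = 1
  ¬((p1 ∨ p2) ∨ (p1 → p1)): Gödel ¬ of 1 = 0 (operand ≠ 0)
  (((¬p3 ∧ p1) → (p1 → p3)) ∧ ¬((p1 ∨ p2) ∨ (p1 → p1))) = min(1, 0) = 0
Checking all 216 assignments confirms none give a value below 0.00.

0.00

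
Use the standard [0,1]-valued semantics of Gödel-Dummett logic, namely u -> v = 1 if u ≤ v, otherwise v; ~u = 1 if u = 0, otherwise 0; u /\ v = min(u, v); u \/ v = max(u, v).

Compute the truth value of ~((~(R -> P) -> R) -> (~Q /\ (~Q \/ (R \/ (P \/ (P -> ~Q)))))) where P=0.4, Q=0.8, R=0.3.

1.00

(R -> P): 0.3 ≤ 0.4, so result = 1
~(R -> P): Gödel ¬ of 1 = 0 (operand ≠ 0)
(~(R -> P) -> R): 0 ≤ 0.3, so result = 1
~Q: Gödel ¬ of 0.8 = 0 (operand ≠ 0)
~Q: Gödel ¬ of 0.8 = 0 (operand ≠ 0)
~Q: Gödel ¬ of 0.8 = 0 (operand ≠ 0)
(P -> ~Q): 0.4 > 0, so result = 0
(P \/ (P -> ~Q)) = max(0.4, 0) = 0.4
(R \/ (P \/ (P -> ~Q))) = max(0.3, 0.4) = 0.4
(~Q \/ (R \/ (P \/ (P -> ~Q)))) = max(0, 0.4) = 0.4
(~Q /\ (~Q \/ (R \/ (P \/ (P -> ~Q))))) = min(0, 0.4) = 0
((~(R -> P) -> R) -> (~Q /\ (~Q \/ (R \/ (P \/ (P -> ~Q)))))): 1 > 0, so result = 0
~((~(R -> P) -> R) -> (~Q /\ (~Q \/ (R \/ (P \/ (P -> ~Q)))))): Gödel ¬ of 0 = 1 (operand is 0)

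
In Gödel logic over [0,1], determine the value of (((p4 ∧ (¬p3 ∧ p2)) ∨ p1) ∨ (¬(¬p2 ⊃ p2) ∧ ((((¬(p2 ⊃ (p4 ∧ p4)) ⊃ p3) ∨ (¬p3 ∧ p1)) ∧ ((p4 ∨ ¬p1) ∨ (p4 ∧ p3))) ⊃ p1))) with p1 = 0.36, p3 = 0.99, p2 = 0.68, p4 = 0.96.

¬p3: Gödel ¬ of 0.99 = 0 (operand ≠ 0)
(¬p3 ∧ p2) = min(0, 0.68) = 0
(p4 ∧ (¬p3 ∧ p2)) = min(0.96, 0) = 0
((p4 ∧ (¬p3 ∧ p2)) ∨ p1) = max(0, 0.36) = 0.36
¬p2: Gödel ¬ of 0.68 = 0 (operand ≠ 0)
(¬p2 ⊃ p2): 0 ≤ 0.68, so result = 1
¬(¬p2 ⊃ p2): Gödel ¬ of 1 = 0 (operand ≠ 0)
(p4 ∧ p4) = min(0.96, 0.96) = 0.96
(p2 ⊃ (p4 ∧ p4)): 0.68 ≤ 0.96, so result = 1
¬(p2 ⊃ (p4 ∧ p4)): Gödel ¬ of 1 = 0 (operand ≠ 0)
(¬(p2 ⊃ (p4 ∧ p4)) ⊃ p3): 0 ≤ 0.99, so result = 1
¬p3: Gödel ¬ of 0.99 = 0 (operand ≠ 0)
(¬p3 ∧ p1) = min(0, 0.36) = 0
((¬(p2 ⊃ (p4 ∧ p4)) ⊃ p3) ∨ (¬p3 ∧ p1)) = max(1, 0) = 1
¬p1: Gödel ¬ of 0.36 = 0 (operand ≠ 0)
(p4 ∨ ¬p1) = max(0.96, 0) = 0.96
(p4 ∧ p3) = min(0.96, 0.99) = 0.96
((p4 ∨ ¬p1) ∨ (p4 ∧ p3)) = max(0.96, 0.96) = 0.96
(((¬(p2 ⊃ (p4 ∧ p4)) ⊃ p3) ∨ (¬p3 ∧ p1)) ∧ ((p4 ∨ ¬p1) ∨ (p4 ∧ p3))) = min(1, 0.96) = 0.96
((((¬(p2 ⊃ (p4 ∧ p4)) ⊃ p3) ∨ (¬p3 ∧ p1)) ∧ ((p4 ∨ ¬p1) ∨ (p4 ∧ p3))) ⊃ p1): 0.96 > 0.36, so result = 0.36
(¬(¬p2 ⊃ p2) ∧ ((((¬(p2 ⊃ (p4 ∧ p4)) ⊃ p3) ∨ (¬p3 ∧ p1)) ∧ ((p4 ∨ ¬p1) ∨ (p4 ∧ p3))) ⊃ p1)) = min(0, 0.36) = 0
(((p4 ∧ (¬p3 ∧ p2)) ∨ p1) ∨ (¬(¬p2 ⊃ p2) ∧ ((((¬(p2 ⊃ (p4 ∧ p4)) ⊃ p3) ∨ (¬p3 ∧ p1)) ∧ ((p4 ∨ ¬p1) ∨ (p4 ∧ p3))) ⊃ p1))) = max(0.36, 0) = 0.36

0.36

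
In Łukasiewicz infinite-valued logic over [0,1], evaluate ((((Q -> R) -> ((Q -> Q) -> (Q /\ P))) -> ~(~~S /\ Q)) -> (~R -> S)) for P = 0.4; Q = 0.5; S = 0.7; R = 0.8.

1.00

(Q -> R): min(1, 1 − 0.5 + 0.8) = 1
(Q -> Q): min(1, 1 − 0.5 + 0.5) = 1
(Q /\ P) = min(0.5, 0.4) = 0.4
((Q -> Q) -> (Q /\ P)): min(1, 1 − 1 + 0.4) = 0.4
((Q -> R) -> ((Q -> Q) -> (Q /\ P))): min(1, 1 − 1 + 0.4) = 0.4
~S: Łukasiewicz ¬ gives 1 − 0.7 = 0.3
~~S: Łukasiewicz ¬ gives 1 − 0.3 = 0.7
(~~S /\ Q) = min(0.7, 0.5) = 0.5
~(~~S /\ Q): Łukasiewicz ¬ gives 1 − 0.5 = 0.5
(((Q -> R) -> ((Q -> Q) -> (Q /\ P))) -> ~(~~S /\ Q)): min(1, 1 − 0.4 + 0.5) = 1
~R: Łukasiewicz ¬ gives 1 − 0.8 = 0.2
(~R -> S): min(1, 1 − 0.2 + 0.7) = 1
((((Q -> R) -> ((Q -> Q) -> (Q /\ P))) -> ~(~~S /\ Q)) -> (~R -> S)): min(1, 1 − 1 + 1) = 1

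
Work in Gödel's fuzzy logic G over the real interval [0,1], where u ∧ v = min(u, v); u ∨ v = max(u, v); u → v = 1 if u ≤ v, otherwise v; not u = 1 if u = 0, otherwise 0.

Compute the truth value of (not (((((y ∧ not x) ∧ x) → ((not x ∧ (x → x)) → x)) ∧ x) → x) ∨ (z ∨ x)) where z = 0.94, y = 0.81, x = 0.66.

0.94

not x: Gödel ¬ of 0.66 = 0 (operand ≠ 0)
(y ∧ not x) = min(0.81, 0) = 0
((y ∧ not x) ∧ x) = min(0, 0.66) = 0
not x: Gödel ¬ of 0.66 = 0 (operand ≠ 0)
(x → x): 0.66 ≤ 0.66, so result = 1
(not x ∧ (x → x)) = min(0, 1) = 0
((not x ∧ (x → x)) → x): 0 ≤ 0.66, so result = 1
(((y ∧ not x) ∧ x) → ((not x ∧ (x → x)) → x)): 0 ≤ 1, so result = 1
((((y ∧ not x) ∧ x) → ((not x ∧ (x → x)) → x)) ∧ x) = min(1, 0.66) = 0.66
(((((y ∧ not x) ∧ x) → ((not x ∧ (x → x)) → x)) ∧ x) → x): 0.66 ≤ 0.66, so result = 1
not (((((y ∧ not x) ∧ x) → ((not x ∧ (x → x)) → x)) ∧ x) → x): Gödel ¬ of 1 = 0 (operand ≠ 0)
(z ∨ x) = max(0.94, 0.66) = 0.94
(not (((((y ∧ not x) ∧ x) → ((not x ∧ (x → x)) → x)) ∧ x) → x) ∨ (z ∨ x)) = max(0, 0.94) = 0.94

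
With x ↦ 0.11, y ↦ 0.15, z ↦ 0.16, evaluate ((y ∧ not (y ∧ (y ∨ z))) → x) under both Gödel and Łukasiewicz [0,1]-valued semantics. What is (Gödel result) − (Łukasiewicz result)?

0.04

Gödel evaluation:
  (y ∨ z) = max(0.15, 0.16) = 0.16
  (y ∧ (y ∨ z)) = min(0.15, 0.16) = 0.15
  not (y ∧ (y ∨ z)): Gödel ¬ of 0.15 = 0 (operand ≠ 0)
  (y ∧ not (y ∧ (y ∨ z))) = min(0.15, 0) = 0
  ((y ∧ not (y ∧ (y ∨ z))) → x): 0 ≤ 0.11, so result = 1
  Gödel value = 1
Łukasiewicz evaluation:
  (y ∨ z) = max(0.15, 0.16) = 0.16
  (y ∧ (y ∨ z)) = min(0.15, 0.16) = 0.15
  not (y ∧ (y ∨ z)): Łukasiewicz ¬ gives 1 − 0.15 = 0.85
  (y ∧ not (y ∧ (y ∨ z))) = min(0.15, 0.85) = 0.15
  ((y ∧ not (y ∧ (y ∨ z))) → x): min(1, 1 − 0.15 + 0.11) = 0.96
  Łukasiewicz value = 0.96
Difference: 1 − 0.96 = 0.04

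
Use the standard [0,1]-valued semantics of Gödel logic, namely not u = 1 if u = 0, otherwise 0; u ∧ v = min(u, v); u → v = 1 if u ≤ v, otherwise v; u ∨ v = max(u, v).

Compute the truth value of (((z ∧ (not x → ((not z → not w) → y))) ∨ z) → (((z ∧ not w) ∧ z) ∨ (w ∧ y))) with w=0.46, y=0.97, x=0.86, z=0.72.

not x: Gödel ¬ of 0.86 = 0 (operand ≠ 0)
not z: Gödel ¬ of 0.72 = 0 (operand ≠ 0)
not w: Gödel ¬ of 0.46 = 0 (operand ≠ 0)
(not z → not w): 0 ≤ 0, so result = 1
((not z → not w) → y): 1 > 0.97, so result = 0.97
(not x → ((not z → not w) → y)): 0 ≤ 0.97, so result = 1
(z ∧ (not x → ((not z → not w) → y))) = min(0.72, 1) = 0.72
((z ∧ (not x → ((not z → not w) → y))) ∨ z) = max(0.72, 0.72) = 0.72
not w: Gödel ¬ of 0.46 = 0 (operand ≠ 0)
(z ∧ not w) = min(0.72, 0) = 0
((z ∧ not w) ∧ z) = min(0, 0.72) = 0
(w ∧ y) = min(0.46, 0.97) = 0.46
(((z ∧ not w) ∧ z) ∨ (w ∧ y)) = max(0, 0.46) = 0.46
(((z ∧ (not x → ((not z → not w) → y))) ∨ z) → (((z ∧ not w) ∧ z) ∨ (w ∧ y))): 0.72 > 0.46, so result = 0.46

0.46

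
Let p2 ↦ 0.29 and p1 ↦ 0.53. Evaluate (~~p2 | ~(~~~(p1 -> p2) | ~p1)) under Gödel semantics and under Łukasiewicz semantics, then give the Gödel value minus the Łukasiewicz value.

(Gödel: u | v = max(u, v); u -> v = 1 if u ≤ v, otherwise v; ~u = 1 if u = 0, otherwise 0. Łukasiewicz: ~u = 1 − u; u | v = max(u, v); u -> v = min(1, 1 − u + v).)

Gödel evaluation:
  ~p2: Gödel ¬ of 0.29 = 0 (operand ≠ 0)
  ~~p2: Gödel ¬ of 0 = 1 (operand is 0)
  (p1 -> p2): 0.53 > 0.29, so result = 0.29
  ~(p1 -> p2): Gödel ¬ of 0.29 = 0 (operand ≠ 0)
  ~~(p1 -> p2): Gödel ¬ of 0 = 1 (operand is 0)
  ~~~(p1 -> p2): Gödel ¬ of 1 = 0 (operand ≠ 0)
  ~p1: Gödel ¬ of 0.53 = 0 (operand ≠ 0)
  (~~~(p1 -> p2) | ~p1) = max(0, 0) = 0
  ~(~~~(p1 -> p2) | ~p1): Gödel ¬ of 0 = 1 (operand is 0)
  (~~p2 | ~(~~~(p1 -> p2) | ~p1)) = max(1, 1) = 1
  Gödel value = 1
Łukasiewicz evaluation:
  ~p2: Łukasiewicz ¬ gives 1 − 0.29 = 0.71
  ~~p2: Łukasiewicz ¬ gives 1 − 0.71 = 0.29
  (p1 -> p2): min(1, 1 − 0.53 + 0.29) = 0.76
  ~(p1 -> p2): Łukasiewicz ¬ gives 1 − 0.76 = 0.24
  ~~(p1 -> p2): Łukasiewicz ¬ gives 1 − 0.24 = 0.76
  ~~~(p1 -> p2): Łukasiewicz ¬ gives 1 − 0.76 = 0.24
  ~p1: Łukasiewicz ¬ gives 1 − 0.53 = 0.47
  (~~~(p1 -> p2) | ~p1) = max(0.24, 0.47) = 0.47
  ~(~~~(p1 -> p2) | ~p1): Łukasiewicz ¬ gives 1 − 0.47 = 0.53
  (~~p2 | ~(~~~(p1 -> p2) | ~p1)) = max(0.29, 0.53) = 0.53
  Łukasiewicz value = 0.53
Difference: 1 − 0.53 = 0.47

0.47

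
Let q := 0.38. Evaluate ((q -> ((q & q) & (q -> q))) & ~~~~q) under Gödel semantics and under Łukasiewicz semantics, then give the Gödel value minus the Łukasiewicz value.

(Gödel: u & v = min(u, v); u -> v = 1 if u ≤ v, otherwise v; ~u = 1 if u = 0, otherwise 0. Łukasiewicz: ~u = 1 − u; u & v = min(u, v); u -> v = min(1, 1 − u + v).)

0.62

Gödel evaluation:
  (q & q) = min(0.38, 0.38) = 0.38
  (q -> q): 0.38 ≤ 0.38, so result = 1
  ((q & q) & (q -> q)) = min(0.38, 1) = 0.38
  (q -> ((q & q) & (q -> q))): 0.38 ≤ 0.38, so result = 1
  ~q: Gödel ¬ of 0.38 = 0 (operand ≠ 0)
  ~~q: Gödel ¬ of 0 = 1 (operand is 0)
  ~~~q: Gödel ¬ of 1 = 0 (operand ≠ 0)
  ~~~~q: Gödel ¬ of 0 = 1 (operand is 0)
  ((q -> ((q & q) & (q -> q))) & ~~~~q) = min(1, 1) = 1
  Gödel value = 1
Łukasiewicz evaluation:
  (q & q) = min(0.38, 0.38) = 0.38
  (q -> q): min(1, 1 − 0.38 + 0.38) = 1
  ((q & q) & (q -> q)) = min(0.38, 1) = 0.38
  (q -> ((q & q) & (q -> q))): min(1, 1 − 0.38 + 0.38) = 1
  ~q: Łukasiewicz ¬ gives 1 − 0.38 = 0.62
  ~~q: Łukasiewicz ¬ gives 1 − 0.62 = 0.38
  ~~~q: Łukasiewicz ¬ gives 1 − 0.38 = 0.62
  ~~~~q: Łukasiewicz ¬ gives 1 − 0.62 = 0.38
  ((q -> ((q & q) & (q -> q))) & ~~~~q) = min(1, 0.38) = 0.38
  Łukasiewicz value = 0.38
Difference: 1 − 0.38 = 0.62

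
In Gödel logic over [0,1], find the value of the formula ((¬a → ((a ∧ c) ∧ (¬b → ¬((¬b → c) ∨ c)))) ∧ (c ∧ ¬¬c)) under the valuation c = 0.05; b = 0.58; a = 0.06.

0.05

¬a: Gödel ¬ of 0.06 = 0 (operand ≠ 0)
(a ∧ c) = min(0.06, 0.05) = 0.05
¬b: Gödel ¬ of 0.58 = 0 (operand ≠ 0)
¬b: Gödel ¬ of 0.58 = 0 (operand ≠ 0)
(¬b → c): 0 ≤ 0.05, so result = 1
((¬b → c) ∨ c) = max(1, 0.05) = 1
¬((¬b → c) ∨ c): Gödel ¬ of 1 = 0 (operand ≠ 0)
(¬b → ¬((¬b → c) ∨ c)): 0 ≤ 0, so result = 1
((a ∧ c) ∧ (¬b → ¬((¬b → c) ∨ c))) = min(0.05, 1) = 0.05
(¬a → ((a ∧ c) ∧ (¬b → ¬((¬b → c) ∨ c)))): 0 ≤ 0.05, so result = 1
¬c: Gödel ¬ of 0.05 = 0 (operand ≠ 0)
¬¬c: Gödel ¬ of 0 = 1 (operand is 0)
(c ∧ ¬¬c) = min(0.05, 1) = 0.05
((¬a → ((a ∧ c) ∧ (¬b → ¬((¬b → c) ∨ c)))) ∧ (c ∧ ¬¬c)) = min(1, 0.05) = 0.05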